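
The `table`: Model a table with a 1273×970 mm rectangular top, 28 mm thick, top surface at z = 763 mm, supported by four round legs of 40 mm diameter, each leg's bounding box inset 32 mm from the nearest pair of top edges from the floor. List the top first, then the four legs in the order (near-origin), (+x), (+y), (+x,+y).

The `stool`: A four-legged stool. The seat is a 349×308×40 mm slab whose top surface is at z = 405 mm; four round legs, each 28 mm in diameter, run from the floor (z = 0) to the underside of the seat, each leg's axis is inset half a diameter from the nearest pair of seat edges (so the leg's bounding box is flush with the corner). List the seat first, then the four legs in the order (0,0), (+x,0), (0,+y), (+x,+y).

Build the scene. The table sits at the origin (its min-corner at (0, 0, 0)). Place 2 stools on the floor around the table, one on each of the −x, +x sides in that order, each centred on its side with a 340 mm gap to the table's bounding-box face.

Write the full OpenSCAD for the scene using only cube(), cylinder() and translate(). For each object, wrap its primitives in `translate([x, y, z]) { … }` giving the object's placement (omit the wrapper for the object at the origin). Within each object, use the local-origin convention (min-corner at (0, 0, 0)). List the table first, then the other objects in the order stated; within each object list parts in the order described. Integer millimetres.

translate([0, 0, 735]) cube([1273, 970, 28]);
translate([52, 52, 0]) cylinder(h = 735, r = 20);
translate([1221, 52, 0]) cylinder(h = 735, r = 20);
translate([52, 918, 0]) cylinder(h = 735, r = 20);
translate([1221, 918, 0]) cylinder(h = 735, r = 20);
translate([-689, 331, 0]) {
  translate([0, 0, 365]) cube([349, 308, 40]);
  translate([14, 14, 0]) cylinder(h = 365, r = 14);
  translate([335, 14, 0]) cylinder(h = 365, r = 14);
  translate([14, 294, 0]) cylinder(h = 365, r = 14);
  translate([335, 294, 0]) cylinder(h = 365, r = 14);
}
translate([1613, 331, 0]) {
  translate([0, 0, 365]) cube([349, 308, 40]);
  translate([14, 14, 0]) cylinder(h = 365, r = 14);
  translate([335, 14, 0]) cylinder(h = 365, r = 14);
  translate([14, 294, 0]) cylinder(h = 365, r = 14);
  translate([335, 294, 0]) cylinder(h = 365, r = 14);
}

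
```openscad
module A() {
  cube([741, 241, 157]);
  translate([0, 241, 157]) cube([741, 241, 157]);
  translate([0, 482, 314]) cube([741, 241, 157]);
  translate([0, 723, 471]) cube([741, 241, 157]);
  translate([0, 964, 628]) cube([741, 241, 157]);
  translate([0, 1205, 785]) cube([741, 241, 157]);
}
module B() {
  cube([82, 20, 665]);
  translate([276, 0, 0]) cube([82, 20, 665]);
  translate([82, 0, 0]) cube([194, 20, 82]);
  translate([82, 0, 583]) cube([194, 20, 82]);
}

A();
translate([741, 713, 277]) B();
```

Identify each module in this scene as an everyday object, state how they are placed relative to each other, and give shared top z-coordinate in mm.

A is a staircase. B is a picture frame. The picture frame is beside the staircase with their tops flush at z = 942. The shared top z-coordinate is 942 mm.

Both tops at z = 942 mm.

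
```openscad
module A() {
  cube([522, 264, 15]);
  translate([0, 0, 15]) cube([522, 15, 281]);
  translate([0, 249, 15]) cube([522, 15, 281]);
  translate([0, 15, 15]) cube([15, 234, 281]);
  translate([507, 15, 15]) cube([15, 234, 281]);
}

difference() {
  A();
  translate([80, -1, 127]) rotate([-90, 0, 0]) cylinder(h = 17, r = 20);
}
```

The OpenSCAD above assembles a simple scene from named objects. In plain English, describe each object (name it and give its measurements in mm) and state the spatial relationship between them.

A is an open storage box with external size 522×264×296 mm and wall thickness 15 mm (the base is also 15 mm thick). The base covers the whole footprint; the four walls stand on the base, with the y-facing walls full-width and the x-facing walls fitting between their inner faces.

The open box has a circular hole of radius 20 mm through its front wall, centred at (x = 80, z = 127).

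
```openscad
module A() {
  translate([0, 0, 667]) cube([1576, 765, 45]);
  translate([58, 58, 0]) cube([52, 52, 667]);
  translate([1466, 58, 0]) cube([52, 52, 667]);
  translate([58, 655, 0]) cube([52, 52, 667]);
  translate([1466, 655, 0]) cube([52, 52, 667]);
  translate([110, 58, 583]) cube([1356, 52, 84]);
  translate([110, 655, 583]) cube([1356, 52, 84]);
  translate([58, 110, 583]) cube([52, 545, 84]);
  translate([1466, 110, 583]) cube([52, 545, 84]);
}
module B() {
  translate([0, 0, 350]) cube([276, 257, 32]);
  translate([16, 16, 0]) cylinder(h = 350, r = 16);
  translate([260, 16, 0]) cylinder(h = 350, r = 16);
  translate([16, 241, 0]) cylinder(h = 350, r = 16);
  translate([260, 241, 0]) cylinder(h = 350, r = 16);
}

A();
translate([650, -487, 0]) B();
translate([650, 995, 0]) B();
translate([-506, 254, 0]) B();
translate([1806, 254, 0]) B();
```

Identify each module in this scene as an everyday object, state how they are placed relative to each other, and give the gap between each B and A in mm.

A is a table. B is a stool. Four stools sit around the table at the −y, +y, −x, +x sides. The gap between each stool and the table is 230 mm.

Each stool's nearest face is 230 mm from the table's bounding box.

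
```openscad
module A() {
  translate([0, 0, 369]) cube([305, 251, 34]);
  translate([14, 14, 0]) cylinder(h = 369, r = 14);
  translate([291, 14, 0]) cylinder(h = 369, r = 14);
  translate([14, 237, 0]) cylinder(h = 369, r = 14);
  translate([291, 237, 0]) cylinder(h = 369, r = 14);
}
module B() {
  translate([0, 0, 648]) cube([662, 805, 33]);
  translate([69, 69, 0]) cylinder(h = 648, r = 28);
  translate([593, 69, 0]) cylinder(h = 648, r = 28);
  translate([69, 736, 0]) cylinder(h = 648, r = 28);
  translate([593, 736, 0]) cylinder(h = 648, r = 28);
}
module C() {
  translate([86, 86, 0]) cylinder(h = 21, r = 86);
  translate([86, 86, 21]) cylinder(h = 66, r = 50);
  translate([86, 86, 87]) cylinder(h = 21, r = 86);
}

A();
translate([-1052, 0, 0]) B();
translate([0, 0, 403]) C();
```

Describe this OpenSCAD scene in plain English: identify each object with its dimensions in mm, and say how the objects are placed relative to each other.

A is a four-legged stool. The seat is a 305×251×34 mm slab whose top surface is at z = 403 mm; four round legs, each 28 mm in diameter, run from the floor (z = 0) to the underside of the seat, each leg's axis is inset half a diameter from the nearest pair of seat edges (so the leg's bounding box is flush with the corner).

B is a table with a 662×805 mm rectangular top, 33 mm thick, top surface at z = 681 mm, supported by four round legs of 56 mm diameter, each leg's bounding box inset 41 mm from the nearest pair of top edges, running from the floor.

C is a spool: two coaxial disc flanges of radius 86 mm and thickness 21 mm, joined by a core cylinder of radius 50 mm and height 66 mm. The lower flange rests on z = 0 and the three cylinders share a vertical axis.

The table is on the floor beside the stool on its −x side. The spool is on top of the stool.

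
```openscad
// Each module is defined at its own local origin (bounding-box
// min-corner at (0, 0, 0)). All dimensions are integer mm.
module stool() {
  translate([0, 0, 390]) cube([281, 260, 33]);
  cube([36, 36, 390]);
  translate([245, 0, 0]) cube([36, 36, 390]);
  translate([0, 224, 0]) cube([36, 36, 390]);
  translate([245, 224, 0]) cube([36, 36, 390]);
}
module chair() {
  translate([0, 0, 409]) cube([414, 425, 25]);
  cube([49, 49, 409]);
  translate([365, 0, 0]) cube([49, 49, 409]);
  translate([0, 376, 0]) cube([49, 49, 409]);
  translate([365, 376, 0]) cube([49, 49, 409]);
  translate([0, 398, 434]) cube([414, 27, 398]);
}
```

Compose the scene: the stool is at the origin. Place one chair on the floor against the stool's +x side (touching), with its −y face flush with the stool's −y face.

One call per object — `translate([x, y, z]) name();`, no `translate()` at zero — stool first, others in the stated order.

stool();
translate([281, 0, 0]) chair();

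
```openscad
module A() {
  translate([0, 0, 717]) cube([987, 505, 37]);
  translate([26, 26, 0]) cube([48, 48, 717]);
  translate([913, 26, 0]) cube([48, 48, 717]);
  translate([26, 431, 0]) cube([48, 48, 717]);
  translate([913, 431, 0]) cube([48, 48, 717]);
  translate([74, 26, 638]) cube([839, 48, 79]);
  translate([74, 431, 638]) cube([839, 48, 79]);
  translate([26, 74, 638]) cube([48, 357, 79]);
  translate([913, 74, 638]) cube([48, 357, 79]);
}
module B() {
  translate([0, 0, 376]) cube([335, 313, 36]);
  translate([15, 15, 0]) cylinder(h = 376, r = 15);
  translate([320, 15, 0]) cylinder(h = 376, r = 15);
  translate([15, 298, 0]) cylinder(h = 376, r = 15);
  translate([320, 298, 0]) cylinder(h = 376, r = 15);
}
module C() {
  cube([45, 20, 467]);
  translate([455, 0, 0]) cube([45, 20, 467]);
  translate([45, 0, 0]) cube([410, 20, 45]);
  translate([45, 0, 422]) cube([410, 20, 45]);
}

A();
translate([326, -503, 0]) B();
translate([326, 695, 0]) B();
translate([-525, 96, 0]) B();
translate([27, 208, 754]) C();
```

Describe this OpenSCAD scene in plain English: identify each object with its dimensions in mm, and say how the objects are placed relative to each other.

A is a rectangular dining table. The top is 987×505×37 mm with its upper surface at z = 754 mm. It stands on four 48×48 mm square legs, each inset 26 mm from the nearest pair of top edges, running from the floor to the underside of the top. Four apron rails, 48 mm thick and 79 mm tall, run between adjacent legs with their top edges flush with the underside of the top and their outer faces flush with the legs' outer faces.

B is a simple wooden stool: a rectangular seat 335 mm (x) by 313 mm (y), 36 mm thick, top face at z = 412 mm, on four round legs, each 30 mm in diameter. The legs rest on z = 0, each leg's axis is inset half a diameter from the nearest pair of seat edges (so the leg's bounding box is flush with the corner).

C is a picture frame with a 410×377 mm rectangular opening (x by z) and a uniform 45 mm border on every side. Frame depth is 20 mm along y. It is built from two vertical stiles running the full outside height and two horizontal rails spanning the gap between the stiles.

Three stools sit around the table at the −y, +y, −x sides. The picture frame is on top of the table.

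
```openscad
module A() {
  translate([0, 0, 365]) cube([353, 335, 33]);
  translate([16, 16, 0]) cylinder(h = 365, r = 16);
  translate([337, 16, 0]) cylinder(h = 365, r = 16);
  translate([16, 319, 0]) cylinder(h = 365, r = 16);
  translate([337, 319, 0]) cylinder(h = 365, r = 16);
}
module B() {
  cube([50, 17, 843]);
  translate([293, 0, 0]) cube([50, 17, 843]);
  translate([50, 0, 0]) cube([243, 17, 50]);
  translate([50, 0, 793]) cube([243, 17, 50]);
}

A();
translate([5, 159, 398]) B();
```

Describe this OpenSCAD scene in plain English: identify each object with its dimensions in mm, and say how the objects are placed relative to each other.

A is a simple wooden stool: a rectangular seat 353 mm (x) by 335 mm (y), 33 mm thick, top face at z = 398 mm, on four round legs, each 32 mm in diameter. The legs rest on z = 0, each leg's axis is inset half a diameter from the nearest pair of seat edges (so the leg's bounding box is flush with the corner).

B is a rectangular picture frame lying in the x–z plane (depth along y). The opening is 243 mm wide (x) by 743 mm tall (z), surrounded by a border 50 mm wide on all four sides. The frame is 17 mm deep and is made of two full-height vertical stiles with two horizontal rails fitted between them.

The picture frame is on top of the stool, centred.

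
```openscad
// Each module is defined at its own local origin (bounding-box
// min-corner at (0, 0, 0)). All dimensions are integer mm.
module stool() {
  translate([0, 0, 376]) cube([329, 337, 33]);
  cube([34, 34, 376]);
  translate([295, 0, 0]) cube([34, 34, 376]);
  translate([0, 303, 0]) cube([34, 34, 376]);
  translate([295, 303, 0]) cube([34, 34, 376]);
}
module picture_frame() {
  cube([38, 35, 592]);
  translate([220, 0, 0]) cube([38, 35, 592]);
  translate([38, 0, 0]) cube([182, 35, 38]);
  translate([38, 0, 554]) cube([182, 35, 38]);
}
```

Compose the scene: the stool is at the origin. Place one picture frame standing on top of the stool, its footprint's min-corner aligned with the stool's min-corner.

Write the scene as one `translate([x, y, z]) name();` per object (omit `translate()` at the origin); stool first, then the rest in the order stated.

stool();
translate([0, 0, 409]) picture_frame();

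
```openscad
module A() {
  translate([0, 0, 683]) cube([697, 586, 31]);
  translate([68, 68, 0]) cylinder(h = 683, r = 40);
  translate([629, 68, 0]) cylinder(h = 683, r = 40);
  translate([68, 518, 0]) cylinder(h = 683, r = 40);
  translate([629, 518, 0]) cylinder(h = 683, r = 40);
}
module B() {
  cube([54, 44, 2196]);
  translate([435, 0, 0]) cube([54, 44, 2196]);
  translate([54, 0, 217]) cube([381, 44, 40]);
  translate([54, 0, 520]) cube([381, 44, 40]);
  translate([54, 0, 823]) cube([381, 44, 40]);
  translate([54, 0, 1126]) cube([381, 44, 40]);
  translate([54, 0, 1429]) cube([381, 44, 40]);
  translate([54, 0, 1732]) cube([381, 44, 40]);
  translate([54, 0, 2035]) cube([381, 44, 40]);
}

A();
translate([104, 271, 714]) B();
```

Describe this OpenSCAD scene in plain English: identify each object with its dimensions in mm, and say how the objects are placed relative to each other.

A is a rectangular dining table. The top is 697×586×31 mm with its upper surface at z = 714 mm. It stands on four round legs of 80 mm diameter, each leg's bounding box inset 28 mm from the nearest pair of top edges, running from the floor to the underside of the top.

B is a wooden ladder with two side rails of 54×44 mm section and 2196 mm height, set 489 mm apart overall. Between them run 7 rectangular rungs (44 mm deep, 40 mm thick), front faces flush with the rails' −y face. The bottom of the first rung is 217 mm above the floor and each subsequent rung is 303 mm higher than the one below.

The ladder is on top of the table, centred.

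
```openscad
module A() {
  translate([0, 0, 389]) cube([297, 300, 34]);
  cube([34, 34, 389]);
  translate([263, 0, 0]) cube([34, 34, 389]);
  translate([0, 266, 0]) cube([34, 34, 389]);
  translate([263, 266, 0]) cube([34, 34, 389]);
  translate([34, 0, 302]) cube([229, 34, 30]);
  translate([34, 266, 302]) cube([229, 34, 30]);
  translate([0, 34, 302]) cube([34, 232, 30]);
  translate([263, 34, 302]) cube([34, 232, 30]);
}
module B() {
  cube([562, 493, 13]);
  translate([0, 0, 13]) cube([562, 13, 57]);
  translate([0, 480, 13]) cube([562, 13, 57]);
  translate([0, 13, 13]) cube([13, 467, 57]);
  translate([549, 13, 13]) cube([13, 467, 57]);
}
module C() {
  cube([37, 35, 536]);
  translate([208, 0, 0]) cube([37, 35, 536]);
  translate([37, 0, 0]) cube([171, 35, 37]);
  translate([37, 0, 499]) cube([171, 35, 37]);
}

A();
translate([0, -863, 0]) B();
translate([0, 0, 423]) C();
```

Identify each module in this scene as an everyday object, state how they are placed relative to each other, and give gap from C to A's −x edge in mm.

A is a stool. B is an open box. C is a picture frame. The open box is on the floor beside the stool on its −y side. The picture frame is on top of the stool. The gap from the picture frame to the stool's −x edge is 0 mm.

The picture frame's min-x is at 0; the stool's min-x is 0; gap = 0 mm.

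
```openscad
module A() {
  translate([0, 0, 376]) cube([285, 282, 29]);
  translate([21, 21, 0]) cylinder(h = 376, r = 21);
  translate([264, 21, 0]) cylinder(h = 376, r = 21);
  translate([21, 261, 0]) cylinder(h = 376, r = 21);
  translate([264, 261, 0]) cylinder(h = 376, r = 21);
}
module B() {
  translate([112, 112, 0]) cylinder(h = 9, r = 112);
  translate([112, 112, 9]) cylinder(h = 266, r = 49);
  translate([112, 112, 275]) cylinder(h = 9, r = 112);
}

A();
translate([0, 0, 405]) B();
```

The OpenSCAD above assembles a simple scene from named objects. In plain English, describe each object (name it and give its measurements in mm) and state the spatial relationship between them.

A is a four-legged stool. The seat is 285×282 mm, 29 mm thick, top at z = 405 mm. It stands on four round legs, each 42 mm in diameter, from z = 0 to the seat underside, each leg's axis is inset half a diameter from the nearest pair of seat edges (so the leg's bounding box is flush with the corner).

B is a spool: two coaxial disc flanges of radius 112 mm and thickness 9 mm, joined by a core cylinder of radius 49 mm and height 266 mm. The lower flange rests on z = 0 and the three cylinders share a vertical axis.

The spool is on top of the stool.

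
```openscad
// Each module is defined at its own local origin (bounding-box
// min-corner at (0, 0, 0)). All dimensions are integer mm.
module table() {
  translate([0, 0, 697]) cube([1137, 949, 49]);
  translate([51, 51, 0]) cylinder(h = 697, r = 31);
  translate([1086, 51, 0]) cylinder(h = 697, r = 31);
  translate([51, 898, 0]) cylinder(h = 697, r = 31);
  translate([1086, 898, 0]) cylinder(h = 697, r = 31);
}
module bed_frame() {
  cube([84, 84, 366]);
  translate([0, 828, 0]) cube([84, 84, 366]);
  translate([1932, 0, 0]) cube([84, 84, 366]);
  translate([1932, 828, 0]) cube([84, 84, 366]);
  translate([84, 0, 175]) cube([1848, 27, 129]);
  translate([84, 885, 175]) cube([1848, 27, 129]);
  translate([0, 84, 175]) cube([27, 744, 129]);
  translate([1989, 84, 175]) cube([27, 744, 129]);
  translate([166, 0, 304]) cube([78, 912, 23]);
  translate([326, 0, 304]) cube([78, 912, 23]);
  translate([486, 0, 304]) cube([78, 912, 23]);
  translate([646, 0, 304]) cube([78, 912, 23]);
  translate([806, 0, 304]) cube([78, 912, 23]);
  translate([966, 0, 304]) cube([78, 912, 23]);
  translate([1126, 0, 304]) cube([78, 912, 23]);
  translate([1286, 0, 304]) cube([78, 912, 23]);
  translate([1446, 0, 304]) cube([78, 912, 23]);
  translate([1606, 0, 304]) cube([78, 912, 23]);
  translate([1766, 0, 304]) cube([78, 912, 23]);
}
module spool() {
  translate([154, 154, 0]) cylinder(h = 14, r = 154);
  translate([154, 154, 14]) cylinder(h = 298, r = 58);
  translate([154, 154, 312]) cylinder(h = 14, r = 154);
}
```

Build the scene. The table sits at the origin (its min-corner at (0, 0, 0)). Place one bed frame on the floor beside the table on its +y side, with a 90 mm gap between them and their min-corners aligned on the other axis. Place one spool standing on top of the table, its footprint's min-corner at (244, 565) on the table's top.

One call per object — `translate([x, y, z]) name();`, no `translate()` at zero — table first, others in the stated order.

table();
translate([0, 1039, 0]) bed_frame();
translate([244, 565, 746]) spool();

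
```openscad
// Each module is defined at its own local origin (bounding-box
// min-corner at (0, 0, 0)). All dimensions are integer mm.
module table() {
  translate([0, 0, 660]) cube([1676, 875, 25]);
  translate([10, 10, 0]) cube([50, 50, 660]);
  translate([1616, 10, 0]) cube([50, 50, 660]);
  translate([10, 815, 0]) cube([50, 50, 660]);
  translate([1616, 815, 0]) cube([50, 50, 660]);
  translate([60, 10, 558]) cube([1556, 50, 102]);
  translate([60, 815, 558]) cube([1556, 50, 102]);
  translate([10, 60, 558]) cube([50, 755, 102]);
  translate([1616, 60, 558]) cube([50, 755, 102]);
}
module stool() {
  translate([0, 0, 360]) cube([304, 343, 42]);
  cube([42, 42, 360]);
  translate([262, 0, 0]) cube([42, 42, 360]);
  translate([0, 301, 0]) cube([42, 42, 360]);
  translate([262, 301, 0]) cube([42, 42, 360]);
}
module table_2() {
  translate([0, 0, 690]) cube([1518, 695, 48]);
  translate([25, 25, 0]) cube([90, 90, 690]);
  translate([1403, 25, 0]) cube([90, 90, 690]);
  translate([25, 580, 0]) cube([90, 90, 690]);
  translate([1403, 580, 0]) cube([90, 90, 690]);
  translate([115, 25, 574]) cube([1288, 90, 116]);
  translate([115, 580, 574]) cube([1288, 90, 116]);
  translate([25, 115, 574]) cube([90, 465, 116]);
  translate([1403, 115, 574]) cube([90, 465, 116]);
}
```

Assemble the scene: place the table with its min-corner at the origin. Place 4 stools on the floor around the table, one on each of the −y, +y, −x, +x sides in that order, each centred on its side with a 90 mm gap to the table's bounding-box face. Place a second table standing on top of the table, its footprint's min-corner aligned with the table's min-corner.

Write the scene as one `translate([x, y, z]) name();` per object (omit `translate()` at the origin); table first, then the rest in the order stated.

table();
translate([686, -433, 0]) stool();
translate([686, 965, 0]) stool();
translate([-394, 266, 0]) stool();
translate([1766, 266, 0]) stool();
translate([0, 0, 685]) table_2();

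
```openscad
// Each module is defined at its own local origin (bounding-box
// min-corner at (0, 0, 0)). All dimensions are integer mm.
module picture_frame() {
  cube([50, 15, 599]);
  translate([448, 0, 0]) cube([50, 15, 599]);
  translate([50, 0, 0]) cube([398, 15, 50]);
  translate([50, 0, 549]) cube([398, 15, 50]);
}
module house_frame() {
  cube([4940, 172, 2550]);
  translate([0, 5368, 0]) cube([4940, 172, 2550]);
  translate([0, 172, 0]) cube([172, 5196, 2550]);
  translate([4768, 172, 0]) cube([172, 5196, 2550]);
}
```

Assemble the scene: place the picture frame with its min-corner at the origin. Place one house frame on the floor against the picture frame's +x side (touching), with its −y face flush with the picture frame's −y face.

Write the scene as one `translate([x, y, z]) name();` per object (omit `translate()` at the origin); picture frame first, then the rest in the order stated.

picture_frame();
translate([498, 0, 0]) house_frame();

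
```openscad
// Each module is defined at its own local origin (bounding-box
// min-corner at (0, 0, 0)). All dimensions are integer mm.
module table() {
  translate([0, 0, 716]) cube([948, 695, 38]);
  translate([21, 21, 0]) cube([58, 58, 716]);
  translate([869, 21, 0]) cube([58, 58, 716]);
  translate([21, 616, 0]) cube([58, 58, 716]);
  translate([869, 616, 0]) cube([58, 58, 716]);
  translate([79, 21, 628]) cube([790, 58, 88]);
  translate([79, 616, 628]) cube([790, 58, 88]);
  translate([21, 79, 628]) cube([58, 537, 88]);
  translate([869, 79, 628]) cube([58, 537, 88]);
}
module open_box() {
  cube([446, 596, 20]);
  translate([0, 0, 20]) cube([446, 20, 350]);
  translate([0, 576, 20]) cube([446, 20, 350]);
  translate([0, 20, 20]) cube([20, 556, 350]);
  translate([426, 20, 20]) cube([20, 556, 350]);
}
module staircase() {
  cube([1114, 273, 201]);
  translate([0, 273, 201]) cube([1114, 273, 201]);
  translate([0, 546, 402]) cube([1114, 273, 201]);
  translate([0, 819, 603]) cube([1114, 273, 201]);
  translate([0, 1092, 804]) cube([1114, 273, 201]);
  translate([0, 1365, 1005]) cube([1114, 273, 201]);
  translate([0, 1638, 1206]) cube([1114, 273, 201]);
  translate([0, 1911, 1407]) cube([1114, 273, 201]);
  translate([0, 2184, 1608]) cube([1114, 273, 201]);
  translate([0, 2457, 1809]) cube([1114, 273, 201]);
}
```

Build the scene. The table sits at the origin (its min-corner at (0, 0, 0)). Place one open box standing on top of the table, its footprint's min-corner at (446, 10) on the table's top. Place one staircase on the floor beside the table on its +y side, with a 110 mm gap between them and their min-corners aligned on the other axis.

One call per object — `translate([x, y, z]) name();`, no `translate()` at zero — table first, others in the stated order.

table();
translate([446, 10, 754]) open_box();
translate([0, 805, 0]) staircase();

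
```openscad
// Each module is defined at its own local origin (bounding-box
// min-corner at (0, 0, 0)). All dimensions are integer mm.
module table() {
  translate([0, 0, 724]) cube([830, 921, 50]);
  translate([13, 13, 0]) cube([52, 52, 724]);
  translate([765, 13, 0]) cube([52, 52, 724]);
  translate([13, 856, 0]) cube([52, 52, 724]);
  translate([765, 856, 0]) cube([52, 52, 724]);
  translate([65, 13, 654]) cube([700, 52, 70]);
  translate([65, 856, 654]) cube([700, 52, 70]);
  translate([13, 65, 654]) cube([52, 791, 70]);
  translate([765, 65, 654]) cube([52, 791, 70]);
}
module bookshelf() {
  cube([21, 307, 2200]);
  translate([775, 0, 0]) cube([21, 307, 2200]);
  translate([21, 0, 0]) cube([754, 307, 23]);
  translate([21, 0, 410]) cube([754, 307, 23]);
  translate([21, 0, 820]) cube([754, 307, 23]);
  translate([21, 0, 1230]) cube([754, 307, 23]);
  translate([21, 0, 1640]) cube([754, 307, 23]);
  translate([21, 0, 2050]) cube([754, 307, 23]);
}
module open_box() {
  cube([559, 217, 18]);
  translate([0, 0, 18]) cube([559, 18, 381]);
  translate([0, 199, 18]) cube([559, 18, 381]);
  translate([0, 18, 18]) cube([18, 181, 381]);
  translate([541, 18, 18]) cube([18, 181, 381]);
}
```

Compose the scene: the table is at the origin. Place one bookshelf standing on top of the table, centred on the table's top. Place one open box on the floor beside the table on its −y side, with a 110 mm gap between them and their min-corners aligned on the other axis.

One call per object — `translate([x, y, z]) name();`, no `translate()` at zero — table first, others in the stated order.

table();
translate([17, 307, 774]) bookshelf();
translate([0, -327, 0]) open_box();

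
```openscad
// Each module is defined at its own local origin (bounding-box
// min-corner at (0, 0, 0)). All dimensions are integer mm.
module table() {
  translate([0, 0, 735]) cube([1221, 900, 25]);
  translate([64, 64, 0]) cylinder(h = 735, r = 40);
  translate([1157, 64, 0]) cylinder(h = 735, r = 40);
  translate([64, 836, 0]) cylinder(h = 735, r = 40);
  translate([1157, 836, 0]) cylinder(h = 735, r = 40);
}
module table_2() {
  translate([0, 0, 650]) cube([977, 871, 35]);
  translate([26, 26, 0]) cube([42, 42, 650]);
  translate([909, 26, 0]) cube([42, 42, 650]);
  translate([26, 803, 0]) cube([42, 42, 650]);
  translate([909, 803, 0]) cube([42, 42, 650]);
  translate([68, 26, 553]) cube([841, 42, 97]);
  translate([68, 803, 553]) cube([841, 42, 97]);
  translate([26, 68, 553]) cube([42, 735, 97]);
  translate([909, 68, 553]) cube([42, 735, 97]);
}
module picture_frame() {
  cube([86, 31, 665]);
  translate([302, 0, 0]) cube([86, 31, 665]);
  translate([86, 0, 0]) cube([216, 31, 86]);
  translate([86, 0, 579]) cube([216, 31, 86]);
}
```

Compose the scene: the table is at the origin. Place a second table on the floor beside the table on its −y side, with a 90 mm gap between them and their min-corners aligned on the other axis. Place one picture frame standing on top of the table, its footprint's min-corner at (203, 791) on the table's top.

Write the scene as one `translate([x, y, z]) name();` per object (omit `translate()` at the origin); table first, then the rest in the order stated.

table();
translate([0, -961, 0]) table_2();
translate([203, 791, 760]) picture_frame();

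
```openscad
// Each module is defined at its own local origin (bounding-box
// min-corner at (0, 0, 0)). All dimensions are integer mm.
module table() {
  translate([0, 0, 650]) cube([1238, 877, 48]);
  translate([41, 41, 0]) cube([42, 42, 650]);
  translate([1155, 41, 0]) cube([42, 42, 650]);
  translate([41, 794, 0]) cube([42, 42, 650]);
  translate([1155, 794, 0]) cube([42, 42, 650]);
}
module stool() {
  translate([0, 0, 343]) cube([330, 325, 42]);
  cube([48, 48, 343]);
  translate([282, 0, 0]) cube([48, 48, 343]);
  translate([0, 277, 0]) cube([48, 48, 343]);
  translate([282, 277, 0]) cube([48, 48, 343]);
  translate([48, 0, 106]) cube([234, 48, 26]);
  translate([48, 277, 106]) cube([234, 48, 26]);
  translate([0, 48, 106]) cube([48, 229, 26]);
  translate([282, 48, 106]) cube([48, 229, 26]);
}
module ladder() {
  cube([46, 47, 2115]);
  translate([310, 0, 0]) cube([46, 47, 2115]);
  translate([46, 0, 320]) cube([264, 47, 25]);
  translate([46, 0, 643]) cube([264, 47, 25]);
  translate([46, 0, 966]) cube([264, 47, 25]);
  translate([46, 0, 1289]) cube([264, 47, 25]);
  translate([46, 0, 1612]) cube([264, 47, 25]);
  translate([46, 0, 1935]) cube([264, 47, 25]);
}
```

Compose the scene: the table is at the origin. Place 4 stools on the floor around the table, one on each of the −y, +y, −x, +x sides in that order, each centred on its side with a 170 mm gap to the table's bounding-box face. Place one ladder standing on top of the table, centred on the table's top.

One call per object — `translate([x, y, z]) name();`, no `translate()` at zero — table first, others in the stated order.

table();
translate([454, -495, 0]) stool();
translate([454, 1047, 0]) stool();
translate([-500, 276, 0]) stool();
translate([1408, 276, 0]) stool();
translate([441, 415, 698]) ladder();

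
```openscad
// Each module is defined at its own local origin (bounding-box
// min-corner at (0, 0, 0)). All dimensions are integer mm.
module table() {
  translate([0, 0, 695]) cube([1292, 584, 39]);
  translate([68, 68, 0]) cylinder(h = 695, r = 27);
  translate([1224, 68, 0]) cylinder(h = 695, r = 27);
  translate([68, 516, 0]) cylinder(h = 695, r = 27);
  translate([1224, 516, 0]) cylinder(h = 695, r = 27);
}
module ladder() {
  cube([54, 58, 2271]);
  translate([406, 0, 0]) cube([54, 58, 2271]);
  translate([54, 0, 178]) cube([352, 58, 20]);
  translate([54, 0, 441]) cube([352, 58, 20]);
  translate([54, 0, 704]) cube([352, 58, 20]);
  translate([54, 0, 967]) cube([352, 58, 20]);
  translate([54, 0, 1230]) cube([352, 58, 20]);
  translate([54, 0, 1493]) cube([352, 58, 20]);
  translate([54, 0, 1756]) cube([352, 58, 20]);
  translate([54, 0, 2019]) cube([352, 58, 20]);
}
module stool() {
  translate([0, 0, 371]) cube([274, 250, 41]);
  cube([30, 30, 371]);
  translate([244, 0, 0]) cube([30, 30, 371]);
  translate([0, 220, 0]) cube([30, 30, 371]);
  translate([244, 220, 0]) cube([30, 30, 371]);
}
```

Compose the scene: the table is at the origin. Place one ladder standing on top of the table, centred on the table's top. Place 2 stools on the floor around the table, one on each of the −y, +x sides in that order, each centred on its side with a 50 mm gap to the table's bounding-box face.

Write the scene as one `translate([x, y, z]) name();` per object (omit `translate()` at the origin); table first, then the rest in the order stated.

table();
translate([416, 263, 734]) ladder();
translate([509, -300, 0]) stool();
translate([1342, 167, 0]) stool();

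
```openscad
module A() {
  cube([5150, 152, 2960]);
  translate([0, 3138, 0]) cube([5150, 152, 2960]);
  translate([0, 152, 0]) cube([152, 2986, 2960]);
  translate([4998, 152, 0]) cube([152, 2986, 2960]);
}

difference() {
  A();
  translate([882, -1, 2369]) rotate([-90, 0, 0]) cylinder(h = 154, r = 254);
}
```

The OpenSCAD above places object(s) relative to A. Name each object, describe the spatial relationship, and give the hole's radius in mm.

The subtracted cylinder has r = 254 mm.

A is a house frame. The house frame has a circular hole through its front wall. The hole's radius is 254 mm.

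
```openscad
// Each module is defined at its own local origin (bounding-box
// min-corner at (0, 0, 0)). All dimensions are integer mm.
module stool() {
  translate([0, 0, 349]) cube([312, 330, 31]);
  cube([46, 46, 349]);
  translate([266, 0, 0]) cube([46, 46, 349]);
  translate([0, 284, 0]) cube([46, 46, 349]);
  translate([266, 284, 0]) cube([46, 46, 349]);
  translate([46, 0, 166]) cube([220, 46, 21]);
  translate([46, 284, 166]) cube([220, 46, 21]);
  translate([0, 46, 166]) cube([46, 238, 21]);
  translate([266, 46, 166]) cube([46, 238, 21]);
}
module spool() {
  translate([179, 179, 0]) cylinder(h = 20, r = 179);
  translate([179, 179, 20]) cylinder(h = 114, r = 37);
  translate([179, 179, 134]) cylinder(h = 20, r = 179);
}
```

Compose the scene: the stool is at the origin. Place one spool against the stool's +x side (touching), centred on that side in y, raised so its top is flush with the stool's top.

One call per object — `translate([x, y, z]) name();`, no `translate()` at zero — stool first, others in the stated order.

stool();
translate([312, -14, 226]) spool();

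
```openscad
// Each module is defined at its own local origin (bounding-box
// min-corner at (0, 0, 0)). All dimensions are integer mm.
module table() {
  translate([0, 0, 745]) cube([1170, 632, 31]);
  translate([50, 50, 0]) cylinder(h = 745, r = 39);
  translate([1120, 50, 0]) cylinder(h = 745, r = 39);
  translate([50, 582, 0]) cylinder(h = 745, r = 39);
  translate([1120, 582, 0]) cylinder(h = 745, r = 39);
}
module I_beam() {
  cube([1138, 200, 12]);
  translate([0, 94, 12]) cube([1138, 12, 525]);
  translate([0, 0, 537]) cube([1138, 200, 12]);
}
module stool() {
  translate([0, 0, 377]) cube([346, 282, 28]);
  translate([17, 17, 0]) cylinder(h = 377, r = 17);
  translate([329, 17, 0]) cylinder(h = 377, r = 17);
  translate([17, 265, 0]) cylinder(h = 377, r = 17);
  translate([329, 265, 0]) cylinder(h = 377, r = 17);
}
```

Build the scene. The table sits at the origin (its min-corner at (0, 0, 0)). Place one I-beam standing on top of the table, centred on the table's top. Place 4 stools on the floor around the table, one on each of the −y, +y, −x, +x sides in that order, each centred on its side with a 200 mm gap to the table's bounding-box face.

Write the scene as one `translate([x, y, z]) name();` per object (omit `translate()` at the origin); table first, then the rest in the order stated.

table();
translate([16, 216, 776]) I_beam();
translate([412, -482, 0]) stool();
translate([412, 832, 0]) stool();
translate([-546, 175, 0]) stool();
translate([1370, 175, 0]) stool();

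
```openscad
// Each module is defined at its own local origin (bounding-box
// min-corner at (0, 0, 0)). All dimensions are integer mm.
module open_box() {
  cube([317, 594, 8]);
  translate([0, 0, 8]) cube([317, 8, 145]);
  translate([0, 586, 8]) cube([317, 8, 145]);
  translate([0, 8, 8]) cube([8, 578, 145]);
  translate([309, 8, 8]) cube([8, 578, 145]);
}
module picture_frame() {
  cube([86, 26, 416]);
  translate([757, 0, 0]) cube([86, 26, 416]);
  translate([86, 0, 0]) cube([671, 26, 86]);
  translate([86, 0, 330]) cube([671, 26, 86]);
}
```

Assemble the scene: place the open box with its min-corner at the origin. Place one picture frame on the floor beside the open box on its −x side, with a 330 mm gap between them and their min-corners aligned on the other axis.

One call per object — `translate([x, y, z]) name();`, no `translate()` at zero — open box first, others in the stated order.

open_box();
translate([-1173, 0, 0]) picture_frame();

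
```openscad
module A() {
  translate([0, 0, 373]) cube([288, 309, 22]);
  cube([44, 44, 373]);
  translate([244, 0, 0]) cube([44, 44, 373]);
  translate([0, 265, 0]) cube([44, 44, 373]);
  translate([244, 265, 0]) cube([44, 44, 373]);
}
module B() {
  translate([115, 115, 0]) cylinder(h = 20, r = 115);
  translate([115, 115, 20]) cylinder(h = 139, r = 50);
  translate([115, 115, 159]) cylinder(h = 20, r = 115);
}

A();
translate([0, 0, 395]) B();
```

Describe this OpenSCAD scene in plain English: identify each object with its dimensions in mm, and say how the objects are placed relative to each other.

A is a four-legged stool. The seat is a 288×309×22 mm slab whose top surface is at z = 395 mm; four square legs, each 44×44 mm in cross-section, run from the floor (z = 0) to the underside of the seat, each flush with a corner of the seat.

B is a spool: two coaxial disc flanges of radius 115 mm and thickness 20 mm, joined by a core cylinder of radius 50 mm and height 139 mm. The lower flange rests on z = 0 and the three cylinders share a vertical axis.

The spool is on top of the stool.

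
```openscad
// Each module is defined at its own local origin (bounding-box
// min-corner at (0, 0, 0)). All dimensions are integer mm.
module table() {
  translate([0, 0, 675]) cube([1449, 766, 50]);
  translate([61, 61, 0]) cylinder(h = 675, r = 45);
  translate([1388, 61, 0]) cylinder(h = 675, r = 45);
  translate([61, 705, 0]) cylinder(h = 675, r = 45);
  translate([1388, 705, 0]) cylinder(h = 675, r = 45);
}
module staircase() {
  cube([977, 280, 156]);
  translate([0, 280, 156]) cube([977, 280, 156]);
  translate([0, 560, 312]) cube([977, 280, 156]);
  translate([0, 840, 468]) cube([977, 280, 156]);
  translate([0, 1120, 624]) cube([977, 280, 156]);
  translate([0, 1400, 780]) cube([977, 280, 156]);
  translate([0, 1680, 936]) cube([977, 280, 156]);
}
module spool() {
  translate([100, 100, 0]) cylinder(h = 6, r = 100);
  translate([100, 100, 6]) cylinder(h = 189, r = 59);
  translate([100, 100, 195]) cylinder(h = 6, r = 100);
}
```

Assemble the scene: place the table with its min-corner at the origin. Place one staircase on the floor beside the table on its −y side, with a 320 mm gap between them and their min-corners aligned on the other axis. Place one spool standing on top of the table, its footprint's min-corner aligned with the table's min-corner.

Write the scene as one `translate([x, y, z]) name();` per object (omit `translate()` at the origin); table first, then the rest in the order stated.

table();
translate([0, -2280, 0]) staircase();
translate([0, 0, 725]) spool();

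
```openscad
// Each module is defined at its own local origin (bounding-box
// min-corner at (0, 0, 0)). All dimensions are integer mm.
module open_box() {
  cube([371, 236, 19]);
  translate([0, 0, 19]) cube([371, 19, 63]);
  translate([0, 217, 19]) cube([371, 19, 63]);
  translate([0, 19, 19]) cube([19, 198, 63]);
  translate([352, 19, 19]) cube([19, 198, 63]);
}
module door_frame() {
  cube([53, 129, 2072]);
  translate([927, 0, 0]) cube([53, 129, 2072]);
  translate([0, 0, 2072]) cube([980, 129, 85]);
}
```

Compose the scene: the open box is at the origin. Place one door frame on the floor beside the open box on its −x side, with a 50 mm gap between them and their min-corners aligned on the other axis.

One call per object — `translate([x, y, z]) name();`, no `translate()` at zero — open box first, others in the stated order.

open_box();
translate([-1030, 0, 0]) door_frame();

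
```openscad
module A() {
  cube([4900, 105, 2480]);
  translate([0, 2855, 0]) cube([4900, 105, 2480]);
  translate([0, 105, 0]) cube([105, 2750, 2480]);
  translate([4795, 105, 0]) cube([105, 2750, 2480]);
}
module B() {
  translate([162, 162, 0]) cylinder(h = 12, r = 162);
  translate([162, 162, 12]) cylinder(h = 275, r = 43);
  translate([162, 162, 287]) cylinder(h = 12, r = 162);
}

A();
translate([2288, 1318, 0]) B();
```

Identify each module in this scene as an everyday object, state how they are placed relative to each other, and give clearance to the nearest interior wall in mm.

Clearances: x = 2183, y = 1213; minimum 1213 mm.

A is a house frame. B is a spool. The spool sits inside the house frame, centred. The clearance to the nearest interior wall is 1213 mm.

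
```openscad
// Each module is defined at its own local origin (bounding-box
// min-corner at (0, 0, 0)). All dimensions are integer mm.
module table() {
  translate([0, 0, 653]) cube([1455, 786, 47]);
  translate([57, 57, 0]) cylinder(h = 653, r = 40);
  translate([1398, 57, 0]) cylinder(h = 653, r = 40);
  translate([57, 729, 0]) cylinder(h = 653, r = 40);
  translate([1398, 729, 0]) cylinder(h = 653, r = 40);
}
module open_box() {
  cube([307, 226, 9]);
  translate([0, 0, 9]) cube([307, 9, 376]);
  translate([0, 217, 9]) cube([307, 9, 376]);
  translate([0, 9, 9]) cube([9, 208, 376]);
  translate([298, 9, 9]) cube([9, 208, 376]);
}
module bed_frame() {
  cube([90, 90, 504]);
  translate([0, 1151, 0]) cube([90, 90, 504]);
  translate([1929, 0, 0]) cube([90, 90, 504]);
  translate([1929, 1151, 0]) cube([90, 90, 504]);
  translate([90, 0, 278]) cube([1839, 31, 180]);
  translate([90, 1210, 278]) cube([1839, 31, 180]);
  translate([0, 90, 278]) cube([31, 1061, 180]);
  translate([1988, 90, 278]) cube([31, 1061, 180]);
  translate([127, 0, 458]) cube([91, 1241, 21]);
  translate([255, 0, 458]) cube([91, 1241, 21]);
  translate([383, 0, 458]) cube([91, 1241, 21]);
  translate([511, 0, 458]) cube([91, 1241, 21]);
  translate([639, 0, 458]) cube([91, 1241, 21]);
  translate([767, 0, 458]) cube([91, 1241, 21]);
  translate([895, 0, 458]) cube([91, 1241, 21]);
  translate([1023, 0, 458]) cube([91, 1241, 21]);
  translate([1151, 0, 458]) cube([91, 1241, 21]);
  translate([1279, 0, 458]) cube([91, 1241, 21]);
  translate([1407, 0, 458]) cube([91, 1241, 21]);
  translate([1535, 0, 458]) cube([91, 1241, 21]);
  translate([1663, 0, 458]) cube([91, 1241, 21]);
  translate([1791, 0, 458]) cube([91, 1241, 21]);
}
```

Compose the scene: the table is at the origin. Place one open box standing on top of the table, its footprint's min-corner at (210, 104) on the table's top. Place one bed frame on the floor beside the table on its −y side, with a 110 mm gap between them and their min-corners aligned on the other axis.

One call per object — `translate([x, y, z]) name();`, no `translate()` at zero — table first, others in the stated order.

table();
translate([210, 104, 700]) open_box();
translate([0, -1351, 0]) bed_frame();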